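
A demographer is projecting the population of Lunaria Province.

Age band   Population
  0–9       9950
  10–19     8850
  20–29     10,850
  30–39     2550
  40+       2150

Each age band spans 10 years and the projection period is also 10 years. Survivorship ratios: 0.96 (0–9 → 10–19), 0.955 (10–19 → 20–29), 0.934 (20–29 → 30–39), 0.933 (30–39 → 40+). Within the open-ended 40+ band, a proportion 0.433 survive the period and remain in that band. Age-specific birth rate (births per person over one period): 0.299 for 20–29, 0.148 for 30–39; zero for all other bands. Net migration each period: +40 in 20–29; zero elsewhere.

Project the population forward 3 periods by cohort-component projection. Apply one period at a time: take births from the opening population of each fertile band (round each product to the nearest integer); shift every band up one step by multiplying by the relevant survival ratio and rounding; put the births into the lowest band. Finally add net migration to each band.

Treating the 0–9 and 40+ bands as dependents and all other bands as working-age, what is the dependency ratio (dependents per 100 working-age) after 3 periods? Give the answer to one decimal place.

101.5

After projecting period 1:
Births: 10850 × 0.299 = 3244, 2550 × 0.148 = 377 — total 3621
10–19: 9950 × 0.96 = 9552
20–29: 8850 × 0.955 = 8452
30–39: 10850 × 0.934 = 10134
40+: 2550 × 0.933 + 2150 × 0.433 = 2379 + 931 = 3310
Net migration: 20–29 + 40 → 8492
Giving 3621 / 9552 / 8492 / 10134 / 3310.
After projecting period 2:
Births: 8492 × 0.299 = 2539, 10134 × 0.148 = 1500 — total 4039
10–19: 3621 × 0.96 = 3476
20–29: 9552 × 0.955 = 9122
30–39: 8492 × 0.934 = 7932
40+: 10134 × 0.933 + 3310 × 0.433 = 9455 + 1433 = 10888
Net migration: 20–29 + 40 → 9162
Giving 4039 / 3476 / 9162 / 7932 / 10888.
After projecting period 3:
Births: 9162 × 0.299 = 2739, 7932 × 0.148 = 1174 — total 3913
10–19: 4039 × 0.96 = 3877
20–29: 3476 × 0.955 = 3320
30–39: 9162 × 0.934 = 8557
40+: 7932 × 0.933 + 10888 × 0.433 = 7401 + 4715 = 12116
Net migration: 20–29 + 40 → 3360
Giving 3913 / 3877 / 3360 / 8557 / 12116.
Dependents (band 0–9 + band 40+) = 3913 + 12116 = 16029; working-age = 15794; ratio = 16029/15794 × 100 = 101.5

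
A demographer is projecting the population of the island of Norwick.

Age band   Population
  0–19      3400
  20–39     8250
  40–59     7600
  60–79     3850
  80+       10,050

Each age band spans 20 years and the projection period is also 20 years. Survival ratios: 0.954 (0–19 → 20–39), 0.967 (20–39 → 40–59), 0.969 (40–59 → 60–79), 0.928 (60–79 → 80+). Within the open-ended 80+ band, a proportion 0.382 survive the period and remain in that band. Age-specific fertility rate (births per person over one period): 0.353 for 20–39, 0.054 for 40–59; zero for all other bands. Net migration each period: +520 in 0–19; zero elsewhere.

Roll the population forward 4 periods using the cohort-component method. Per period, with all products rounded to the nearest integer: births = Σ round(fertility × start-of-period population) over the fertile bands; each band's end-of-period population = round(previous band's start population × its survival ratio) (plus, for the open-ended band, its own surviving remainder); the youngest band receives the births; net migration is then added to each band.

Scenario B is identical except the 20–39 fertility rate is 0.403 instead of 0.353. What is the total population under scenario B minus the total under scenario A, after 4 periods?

1027

Numbering the groups 1..5 from youngest to oldest:
[period 1]
Births: 8250 × 0.353 = 2912, 7600 × 0.054 = 410 — total 3322
Group 2: 3400 × 0.954 = 3244
Group 3: 8250 × 0.967 = 7978
Group 4: 7600 × 0.969 = 7364
Group 5: 3850 × 0.928 + 10050 × 0.382 = 3573 + 3839 = 7412
Net migration: Group 1 + 520 → 3842
Giving 3842 / 3244 / 7978 / 7364 / 7412.
[period 2]
Births: 3244 × 0.353 = 1145, 7978 × 0.054 = 431 — total 1576
Group 2: 3842 × 0.954 = 3665
Group 3: 3244 × 0.967 = 3137
Group 4: 7978 × 0.969 = 7731
Group 5: 7364 × 0.928 + 7412 × 0.382 = 6834 + 2831 = 9665
Net migration: Group 1 + 520 → 2096
Giving 2096 / 3665 / 3137 / 7731 / 9665.
[period 3]
Births: 3665 × 0.353 = 1294, 3137 × 0.054 = 169 — total 1463
Group 2: 2096 × 0.954 = 2000
Group 3: 3665 × 0.967 = 3544
Group 4: 3137 × 0.969 = 3040
Group 5: 7731 × 0.928 + 9665 × 0.382 = 7174 + 3692 = 10866
Net migration: Group 1 + 520 → 1983
Giving 1983 / 2000 / 3544 / 3040 / 10866.
[period 4]
Births: 2000 × 0.353 = 706, 3544 × 0.054 = 191 — total 897
Group 2: 1983 × 0.954 = 1892
Group 3: 2000 × 0.967 = 1934
Group 4: 3544 × 0.969 = 3434
Group 5: 3040 × 0.928 + 10866 × 0.382 = 2821 + 4151 = 6972
Net migration: Group 1 + 520 → 1417
Giving 1417 / 1892 / 1934 / 3434 / 6972.
Scenario A total after 4 periods: 15649
Scenario B projection —
[period 1]
Births: 8250 × 0.403 = 3325, 7600 × 0.054 = 410 — total 3735
Group 2: 3400 × 0.954 = 3244
Group 3: 8250 × 0.967 = 7978
Group 4: 7600 × 0.969 = 7364
Group 5: 3850 × 0.928 + 10050 × 0.382 = 3573 + 3839 = 7412
Net migration: Group 1 + 520 → 4255
Giving 4255 / 3244 / 7978 / 7364 / 7412.
[period 2]
Births: 3244 × 0.403 = 1307, 7978 × 0.054 = 431 — total 1738
Group 2: 4255 × 0.954 = 4059
Group 3: 3244 × 0.967 = 3137
Group 4: 7978 × 0.969 = 7731
Group 5: 7364 × 0.928 + 7412 × 0.382 = 6834 + 2831 = 9665
Net migration: Group 1 + 520 → 2258
Giving 2258 / 4059 / 3137 / 7731 / 9665.
[period 3]
Births: 4059 × 0.403 = 1636, 3137 × 0.054 = 169 — total 1805
Group 2: 2258 × 0.954 = 2154
Group 3: 4059 × 0.967 = 3925
Group 4: 3137 × 0.969 = 3040
Group 5: 7731 × 0.928 + 9665 × 0.382 = 7174 + 3692 = 10866
Net migration: Group 1 + 520 → 2325
Giving 2325 / 2154 / 3925 / 3040 / 10866.
[period 4]
Births: 2154 × 0.403 = 868, 3925 × 0.054 = 212 — total 1080
Group 2: 2325 × 0.954 = 2218
Group 3: 2154 × 0.967 = 2083
Group 4: 3925 × 0.969 = 3803
Group 5: 3040 × 0.928 + 10866 × 0.382 = 2821 + 4151 = 6972
Net migration: Group 1 + 520 → 1600
Giving 1600 / 2218 / 2083 / 3803 / 6972.
Scenario B total after 4 periods: 16676
Difference B − A = 16676 − 15649 = 1027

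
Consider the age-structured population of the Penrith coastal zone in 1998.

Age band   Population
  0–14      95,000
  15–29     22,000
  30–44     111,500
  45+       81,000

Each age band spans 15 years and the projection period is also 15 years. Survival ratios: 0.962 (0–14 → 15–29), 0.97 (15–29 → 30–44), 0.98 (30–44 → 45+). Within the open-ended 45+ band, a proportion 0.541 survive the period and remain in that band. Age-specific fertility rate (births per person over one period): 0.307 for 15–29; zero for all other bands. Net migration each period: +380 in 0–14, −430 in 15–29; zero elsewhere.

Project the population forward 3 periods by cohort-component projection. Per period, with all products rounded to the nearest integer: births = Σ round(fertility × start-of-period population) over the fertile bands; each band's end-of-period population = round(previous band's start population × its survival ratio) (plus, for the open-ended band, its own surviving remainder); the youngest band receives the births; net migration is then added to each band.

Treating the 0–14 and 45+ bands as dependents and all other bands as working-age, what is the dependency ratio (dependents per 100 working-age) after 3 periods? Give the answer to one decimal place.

438.7

Call the groups 1 to 4, youngest first.
After projecting period 1:
Births: 22000 × 0.307 = 6754
Group 2: 95000 × 0.962 = 91390
Group 3: 22000 × 0.97 = 21340
Group 4: 111500 × 0.98 + 81000 × 0.541 = 109270 + 43821 = 153091
Net migration: Group 1 + 380 → 7134; Group 2 − 430 → 90960
Giving 7134 / 90960 / 21340 / 153091.
After projecting period 2:
Births: 90960 × 0.307 = 27925
Group 2: 7134 × 0.962 = 6863
Group 3: 90960 × 0.97 = 88231
Group 4: 21340 × 0.98 + 153091 × 0.541 = 20913 + 82822 = 103735
Net migration: Group 1 + 380 → 28305; Group 2 − 430 → 6433
Giving 28305 / 6433 / 88231 / 103735.
After projecting period 3:
Births: 6433 × 0.307 = 1975
Group 2: 28305 × 0.962 = 27229
Group 3: 6433 × 0.97 = 6240
Group 4: 88231 × 0.98 + 103735 × 0.541 = 86466 + 56121 = 142587
Net migration: Group 1 + 380 → 2355; Group 2 − 430 → 26799
Giving 2355 / 26799 / 6240 / 142587.
Dependents (band 0–14 + band 45+) = 2355 + 142587 = 144942; working-age = 33039; ratio = 144942/33039 × 100 = 438.7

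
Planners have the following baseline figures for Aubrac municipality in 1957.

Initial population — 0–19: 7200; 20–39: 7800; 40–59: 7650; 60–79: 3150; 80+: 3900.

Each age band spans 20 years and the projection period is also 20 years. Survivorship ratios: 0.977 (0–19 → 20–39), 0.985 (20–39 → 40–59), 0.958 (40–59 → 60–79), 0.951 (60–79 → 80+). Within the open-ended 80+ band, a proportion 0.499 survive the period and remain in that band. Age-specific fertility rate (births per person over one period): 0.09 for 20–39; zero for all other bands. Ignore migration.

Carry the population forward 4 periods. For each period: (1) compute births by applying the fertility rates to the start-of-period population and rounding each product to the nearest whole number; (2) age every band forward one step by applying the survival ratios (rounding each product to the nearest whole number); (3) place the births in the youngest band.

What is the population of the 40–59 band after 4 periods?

[period 1]
Births: 7800 × 0.09 = 702
20–39: 7200 × 0.977 = 7034
40–59: 7800 × 0.985 = 7683
60–79: 7650 × 0.958 = 7329
80+: 3150 × 0.951 + 3900 × 0.499 = 2996 + 1946 = 4942
End of period: [702, 7034, 7683, 7329, 4942]
[period 2]
Births: 7034 × 0.09 = 633
20–39: 702 × 0.977 = 686
40–59: 7034 × 0.985 = 6928
60–79: 7683 × 0.958 = 7360
80+: 7329 × 0.951 + 4942 × 0.499 = 6970 + 2466 = 9436
End of period: [633, 686, 6928, 7360, 9436]
[period 3]
Births: 686 × 0.09 = 62
20–39: 633 × 0.977 = 618
40–59: 686 × 0.985 = 676
60–79: 6928 × 0.958 = 6637
80+: 7360 × 0.951 + 9436 × 0.499 = 6999 + 4709 = 11708
End of period: [62, 618, 676, 6637, 11708]
[period 4]
Births: 618 × 0.09 = 56
20–39: 62 × 0.977 = 61
40–59: 618 × 0.985 = 609
60–79: 676 × 0.958 = 648
80+: 6637 × 0.951 + 11708 × 0.499 = 6312 + 5842 = 12154
End of period: [56, 61, 609, 648, 12154]

609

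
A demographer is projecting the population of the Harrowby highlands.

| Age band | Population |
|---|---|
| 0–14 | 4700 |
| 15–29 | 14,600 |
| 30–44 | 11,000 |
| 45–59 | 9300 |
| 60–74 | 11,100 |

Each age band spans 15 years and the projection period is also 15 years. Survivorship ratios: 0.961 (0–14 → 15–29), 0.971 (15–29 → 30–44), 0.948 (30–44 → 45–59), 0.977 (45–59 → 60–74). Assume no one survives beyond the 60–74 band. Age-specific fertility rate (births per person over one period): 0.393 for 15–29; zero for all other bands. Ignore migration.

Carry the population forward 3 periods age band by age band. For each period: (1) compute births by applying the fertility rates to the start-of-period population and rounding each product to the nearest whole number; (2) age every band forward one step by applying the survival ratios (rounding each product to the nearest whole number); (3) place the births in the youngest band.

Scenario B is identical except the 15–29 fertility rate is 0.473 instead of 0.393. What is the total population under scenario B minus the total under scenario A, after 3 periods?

Period 1.
Births: 14600 × 0.393 = 5738
15–29: 4700 × 0.961 = 4517
30–44: 14600 × 0.971 = 14177
45–59: 11000 × 0.948 = 10428
60–74: 9300 × 0.977 = 9086
Population now: 0–14=5738, 15–29=4517, 30–44=14177, 45–59=10428, 60–74=9086
Period 2.
Births: 4517 × 0.393 = 1775
15–29: 5738 × 0.961 = 5514
30–44: 4517 × 0.971 = 4386
45–59: 14177 × 0.948 = 13440
60–74: 10428 × 0.977 = 10188
Population now: 0–14=1775, 15–29=5514, 30–44=4386, 45–59=13440, 60–74=10188
Period 3.
Births: 5514 × 0.393 = 2167
15–29: 1775 × 0.961 = 1706
30–44: 5514 × 0.971 = 5354
45–59: 4386 × 0.948 = 4158
60–74: 13440 × 0.977 = 13131
Population now: 0–14=2167, 15–29=1706, 30–44=5354, 45–59=4158, 60–74=13131
Scenario A total after 3 periods: 26516
Scenario B projection —
Period 1.
Births: 14600 × 0.473 = 6906
15–29: 4700 × 0.961 = 4517
30–44: 14600 × 0.971 = 14177
45–59: 11000 × 0.948 = 10428
60–74: 9300 × 0.977 = 9086
Population now: 0–14=6906, 15–29=4517, 30–44=14177, 45–59=10428, 60–74=9086
Period 2.
Births: 4517 × 0.473 = 2137
15–29: 6906 × 0.961 = 6637
30–44: 4517 × 0.971 = 4386
45–59: 14177 × 0.948 = 13440
60–74: 10428 × 0.977 = 10188
Population now: 0–14=2137, 15–29=6637, 30–44=4386, 45–59=13440, 60–74=10188
Period 3.
Births: 6637 × 0.473 = 3139
15–29: 2137 × 0.961 = 2054
30–44: 6637 × 0.971 = 6445
45–59: 4386 × 0.948 = 4158
60–74: 13440 × 0.977 = 13131
Population now: 0–14=3139, 15–29=2054, 30–44=6445, 45–59=4158, 60–74=13131
Scenario B total after 3 periods: 28927
Difference B − A = 28927 − 26516 = 2411

2411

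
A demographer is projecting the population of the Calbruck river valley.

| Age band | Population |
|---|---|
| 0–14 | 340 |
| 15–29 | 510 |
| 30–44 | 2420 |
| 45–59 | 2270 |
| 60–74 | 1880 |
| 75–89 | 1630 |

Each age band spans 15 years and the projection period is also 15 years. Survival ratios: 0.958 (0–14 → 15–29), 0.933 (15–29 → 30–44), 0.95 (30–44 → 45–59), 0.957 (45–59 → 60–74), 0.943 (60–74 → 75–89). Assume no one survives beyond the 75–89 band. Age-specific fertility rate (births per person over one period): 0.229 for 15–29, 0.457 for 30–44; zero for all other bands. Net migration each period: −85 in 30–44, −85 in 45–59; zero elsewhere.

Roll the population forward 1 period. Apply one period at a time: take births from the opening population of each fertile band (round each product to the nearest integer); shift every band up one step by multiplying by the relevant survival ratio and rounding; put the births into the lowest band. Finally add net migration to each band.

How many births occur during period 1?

Period 1:
Births: 510 * 0.229 = 117 ; 2420 * 0.457 = 1106 → 1223
15–29: 340 * 0.958 = 326
30–44: 510 * 0.933 = 476
45–59: 2420 * 0.95 = 2299
60–74: 2270 * 0.957 = 2172
75–89: 1880 * 0.943 = 1773
Net migration: 30–44 − 85 → 391; 45–59 − 85 → 2214
End of period: [1223, 326, 391, 2214, 2172, 1773]

1223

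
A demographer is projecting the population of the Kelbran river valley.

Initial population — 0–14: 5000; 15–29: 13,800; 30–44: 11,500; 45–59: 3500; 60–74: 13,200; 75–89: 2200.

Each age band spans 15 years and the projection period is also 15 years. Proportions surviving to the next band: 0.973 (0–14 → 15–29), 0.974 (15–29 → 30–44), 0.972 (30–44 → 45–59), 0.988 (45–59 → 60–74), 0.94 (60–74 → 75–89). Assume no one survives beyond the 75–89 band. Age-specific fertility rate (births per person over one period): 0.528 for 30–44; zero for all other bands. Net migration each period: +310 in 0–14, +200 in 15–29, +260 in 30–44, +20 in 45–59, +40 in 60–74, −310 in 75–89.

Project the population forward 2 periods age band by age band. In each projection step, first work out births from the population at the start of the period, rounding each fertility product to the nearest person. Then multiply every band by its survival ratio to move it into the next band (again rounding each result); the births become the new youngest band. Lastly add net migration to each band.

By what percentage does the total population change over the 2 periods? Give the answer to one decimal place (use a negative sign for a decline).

-5.4

Numbering the bands 1..6 from youngest to oldest:
Period 1:
Births: 11500 × 0.528 = 6072
Band 2: 5000 × 0.973 = 4865
Band 3: 13800 × 0.974 = 13441
Band 4: 11500 × 0.972 = 11178
Band 5: 3500 × 0.988 = 3458
Band 6: 13200 × 0.94 = 12408
Net migration: Band 1 + 310 → 6382; Band 2 + 200 → 5065; Band 3 + 260 → 13701; Band 4 + 20 → 11198; Band 5 + 40 → 3498; Band 6 − 310 → 12098
Giving 6382 / 5065 / 13701 / 11198 / 3498 / 12098.
Period 2:
Births: 13701 × 0.528 = 7234
Band 2: 6382 × 0.973 = 6210
Band 3: 5065 × 0.974 = 4933
Band 4: 13701 × 0.972 = 13317
Band 5: 11198 × 0.988 = 11064
Band 6: 3498 × 0.94 = 3288
Net migration: Band 1 + 310 → 7544; Band 2 + 200 → 6410; Band 3 + 260 → 5193; Band 4 + 20 → 13337; Band 5 + 40 → 11104; Band 6 − 310 → 2978
Giving 7544 / 6410 / 5193 / 13337 / 11104 / 2978.
Total: 49200 → 46566; change = -2634; percentage change = -5.4%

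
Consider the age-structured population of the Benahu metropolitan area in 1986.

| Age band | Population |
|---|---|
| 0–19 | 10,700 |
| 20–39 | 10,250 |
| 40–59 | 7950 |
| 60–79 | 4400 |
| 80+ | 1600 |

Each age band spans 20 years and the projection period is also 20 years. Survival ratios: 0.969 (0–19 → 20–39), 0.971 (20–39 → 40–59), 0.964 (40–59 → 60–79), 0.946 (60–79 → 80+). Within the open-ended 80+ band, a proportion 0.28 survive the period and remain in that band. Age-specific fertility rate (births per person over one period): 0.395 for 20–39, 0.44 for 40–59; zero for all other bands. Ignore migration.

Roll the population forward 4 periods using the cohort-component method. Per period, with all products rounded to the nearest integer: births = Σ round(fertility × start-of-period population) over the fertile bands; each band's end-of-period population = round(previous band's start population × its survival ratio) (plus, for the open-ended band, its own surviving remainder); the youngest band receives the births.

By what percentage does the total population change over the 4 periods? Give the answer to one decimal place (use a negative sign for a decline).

Period 1:
Births: 10250 × 0.395 = 4049, 7950 × 0.44 = 3498 → total 7547
20–39: 10700 × 0.969 = 10368
40–59: 10250 × 0.971 = 9953
60–79: 7950 × 0.964 = 7664
80+: 4400 × 0.946 + 1600 × 0.28 = 4162 + 448 = 4610
→ [7547, 10368, 9953, 7664, 4610]
Period 2:
Births: 10368 × 0.395 = 4095, 9953 × 0.44 = 4379 → total 8474
20–39: 7547 × 0.969 = 7313
40–59: 10368 × 0.971 = 10067
60–79: 9953 × 0.964 = 9595
80+: 7664 × 0.946 + 4610 × 0.28 = 7250 + 1291 = 8541
→ [8474, 7313, 10067, 9595, 8541]
Period 3:
Births: 7313 × 0.395 = 2889, 10067 × 0.44 = 4429 → total 7318
20–39: 8474 × 0.969 = 8211
40–59: 7313 × 0.971 = 7101
60–79: 10067 × 0.964 = 9705
80+: 9595 × 0.946 + 8541 × 0.28 = 9077 + 2391 = 11468
→ [7318, 8211, 7101, 9705, 11468]
Period 4:
Births: 8211 × 0.395 = 3243, 7101 × 0.44 = 3124 → total 6367
20–39: 7318 × 0.969 = 7091
40–59: 8211 × 0.971 = 7973
60–79: 7101 × 0.964 = 6845
80+: 9705 × 0.946 + 11468 × 0.28 = 9181 + 3211 = 12392
→ [6367, 7091, 7973, 6845, 12392]
Total: 34900 → 40668; change = 5768; percentage change = 16.5%

16.5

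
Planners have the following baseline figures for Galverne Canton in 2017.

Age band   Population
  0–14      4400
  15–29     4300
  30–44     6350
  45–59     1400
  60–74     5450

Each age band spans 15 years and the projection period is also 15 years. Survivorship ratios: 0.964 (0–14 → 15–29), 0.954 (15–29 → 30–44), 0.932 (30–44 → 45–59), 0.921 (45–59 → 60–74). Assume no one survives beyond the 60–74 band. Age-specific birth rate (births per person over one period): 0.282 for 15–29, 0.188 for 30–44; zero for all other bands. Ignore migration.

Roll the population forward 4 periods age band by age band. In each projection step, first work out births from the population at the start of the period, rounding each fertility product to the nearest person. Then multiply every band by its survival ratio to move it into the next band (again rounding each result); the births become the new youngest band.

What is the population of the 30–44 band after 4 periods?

[period 1]
Births: 4300 × 0.282 = 1213, 6350 × 0.188 = 1194 — total 2407
15–29: 4400 × 0.964 = 4242
30–44: 4300 × 0.954 = 4102
45–59: 6350 × 0.932 = 5918
60–74: 1400 × 0.921 = 1289
Population now: 0–14=2407, 15–29=4242, 30–44=4102, 45–59=5918, 60–74=1289
[period 2]
Births: 4242 × 0.282 = 1196, 4102 × 0.188 = 771 — total 1967
15–29: 2407 × 0.964 = 2320
30–44: 4242 × 0.954 = 4047
45–59: 4102 × 0.932 = 3823
60–74: 5918 × 0.921 = 5450
Population now: 0–14=1967, 15–29=2320, 30–44=4047, 45–59=3823, 60–74=5450
[period 3]
Births: 2320 × 0.282 = 654, 4047 × 0.188 = 761 — total 1415
15–29: 1967 × 0.964 = 1896
30–44: 2320 × 0.954 = 2213
45–59: 4047 × 0.932 = 3772
60–74: 3823 × 0.921 = 3521
Population now: 0–14=1415, 15–29=1896, 30–44=2213, 45–59=3772, 60–74=3521
[period 4]
Births: 1896 × 0.282 = 535, 2213 × 0.188 = 416 — total 951
15–29: 1415 × 0.964 = 1364
30–44: 1896 × 0.954 = 1809
45–59: 2213 × 0.932 = 2063
60–74: 3772 × 0.921 = 3474
Population now: 0–14=951, 15–29=1364, 30–44=1809, 45–59=2063, 60–74=3474

1809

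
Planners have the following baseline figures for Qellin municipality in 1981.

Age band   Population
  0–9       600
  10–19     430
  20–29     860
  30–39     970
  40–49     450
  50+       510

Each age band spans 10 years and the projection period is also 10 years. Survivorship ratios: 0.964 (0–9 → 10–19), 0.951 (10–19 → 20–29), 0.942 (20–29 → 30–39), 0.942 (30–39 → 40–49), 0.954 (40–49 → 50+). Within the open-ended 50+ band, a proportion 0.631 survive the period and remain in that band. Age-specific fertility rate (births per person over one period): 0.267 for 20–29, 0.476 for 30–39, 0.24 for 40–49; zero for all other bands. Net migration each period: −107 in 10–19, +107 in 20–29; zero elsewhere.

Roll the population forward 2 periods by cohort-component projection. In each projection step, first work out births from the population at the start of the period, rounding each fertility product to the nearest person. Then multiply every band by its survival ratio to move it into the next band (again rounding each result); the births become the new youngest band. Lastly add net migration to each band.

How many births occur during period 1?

800

(Groups numbered youngest = 1 to oldest = 6.)
Period 1:
Births: 860 * 0.267 = 230 ; 970 * 0.476 = 462 ; 450 * 0.24 = 108 → 800
Group 2: 600 * 0.964 = 578
Group 3: 430 * 0.951 = 409
Group 4: 860 * 0.942 = 810
Group 5: 970 * 0.942 = 914
Group 6: 450 * 0.954 + 510 * 0.631 = 429 + 322 = 751
Net migration: Group 2 − 107 → 471; Group 3 + 107 → 516
Giving 800 / 471 / 516 / 810 / 914 / 751.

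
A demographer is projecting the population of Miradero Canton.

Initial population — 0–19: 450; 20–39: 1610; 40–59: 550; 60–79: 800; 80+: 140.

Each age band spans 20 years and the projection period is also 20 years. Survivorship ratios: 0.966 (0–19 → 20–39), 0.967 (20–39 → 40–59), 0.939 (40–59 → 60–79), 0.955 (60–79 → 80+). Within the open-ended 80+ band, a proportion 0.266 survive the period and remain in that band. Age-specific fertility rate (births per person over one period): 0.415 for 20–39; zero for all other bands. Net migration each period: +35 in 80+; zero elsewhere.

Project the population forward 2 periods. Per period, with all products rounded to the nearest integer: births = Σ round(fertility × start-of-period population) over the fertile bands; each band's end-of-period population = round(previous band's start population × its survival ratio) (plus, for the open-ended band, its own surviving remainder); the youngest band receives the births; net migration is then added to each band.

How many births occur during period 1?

668

Period 1.
Births: 1610 × 0.415 = 668
20–39: 450 × 0.966 = 435
40–59: 1610 × 0.967 = 1557
60–79: 550 × 0.939 = 516
80+: 800 × 0.955 + 140 × 0.266 = 764 + 37 = 801
Net migration: 80+ + 35 → 836
End of period: [668, 435, 1557, 516, 836]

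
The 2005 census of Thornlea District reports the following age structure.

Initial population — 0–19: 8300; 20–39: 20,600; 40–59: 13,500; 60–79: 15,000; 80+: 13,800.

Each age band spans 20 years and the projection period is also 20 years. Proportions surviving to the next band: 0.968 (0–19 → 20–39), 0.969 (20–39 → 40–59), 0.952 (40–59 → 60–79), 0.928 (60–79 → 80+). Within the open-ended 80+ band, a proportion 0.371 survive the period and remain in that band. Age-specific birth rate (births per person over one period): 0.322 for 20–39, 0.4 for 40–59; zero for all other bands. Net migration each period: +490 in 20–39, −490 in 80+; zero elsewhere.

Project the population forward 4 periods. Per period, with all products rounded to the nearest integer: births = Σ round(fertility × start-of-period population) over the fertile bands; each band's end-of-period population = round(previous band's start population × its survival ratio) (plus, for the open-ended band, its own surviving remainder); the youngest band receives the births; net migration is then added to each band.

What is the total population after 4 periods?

53104

Numbering the groups 1..5 from youngest to oldest:
— Period 1 —
Births: 20600 * 0.322 = 6633  |  13500 * 0.4 = 5400 → 12033
Group 2: 8300 * 0.968 = 8034
Group 3: 20600 * 0.969 = 19961
Group 4: 13500 * 0.952 = 12852
Group 5: 15000 * 0.928 + 13800 * 0.371 = 13920 + 5120 = 19040
Net migration: Group 2 + 490 → 8524; Group 5 − 490 → 18550
→ [12033, 8524, 19961, 12852, 18550]
— Period 2 —
Births: 8524 * 0.322 = 2745  |  19961 * 0.4 = 7984 → 10729
Group 2: 12033 * 0.968 = 11648
Group 3: 8524 * 0.969 = 8260
Group 4: 19961 * 0.952 = 19003
Group 5: 12852 * 0.928 + 18550 * 0.371 = 11927 + 6882 = 18809
Net migration: Group 2 + 490 → 12138; Group 5 − 490 → 18319
→ [10729, 12138, 8260, 19003, 18319]
— Period 3 —
Births: 12138 * 0.322 = 3908  |  8260 * 0.4 = 3304 → 7212
Group 2: 10729 * 0.968 = 10386
Group 3: 12138 * 0.969 = 11762
Group 4: 8260 * 0.952 = 7864
Group 5: 19003 * 0.928 + 18319 * 0.371 = 17635 + 6796 = 24431
Net migration: Group 2 + 490 → 10876; Group 5 − 490 → 23941
→ [7212, 10876, 11762, 7864, 23941]
— Period 4 —
Births: 10876 * 0.322 = 3502  |  11762 * 0.4 = 4705 → 8207
Group 2: 7212 * 0.968 = 6981
Group 3: 10876 * 0.969 = 10539
Group 4: 11762 * 0.952 = 11197
Group 5: 7864 * 0.928 + 23941 * 0.371 = 7298 + 8882 = 16180
Net migration: Group 2 + 490 → 7471; Group 5 − 490 → 15690
→ [8207, 7471, 10539, 11197, 15690]
Total after period 4: 8207 + 7471 + 10539 + 11197 + 15690 = 53104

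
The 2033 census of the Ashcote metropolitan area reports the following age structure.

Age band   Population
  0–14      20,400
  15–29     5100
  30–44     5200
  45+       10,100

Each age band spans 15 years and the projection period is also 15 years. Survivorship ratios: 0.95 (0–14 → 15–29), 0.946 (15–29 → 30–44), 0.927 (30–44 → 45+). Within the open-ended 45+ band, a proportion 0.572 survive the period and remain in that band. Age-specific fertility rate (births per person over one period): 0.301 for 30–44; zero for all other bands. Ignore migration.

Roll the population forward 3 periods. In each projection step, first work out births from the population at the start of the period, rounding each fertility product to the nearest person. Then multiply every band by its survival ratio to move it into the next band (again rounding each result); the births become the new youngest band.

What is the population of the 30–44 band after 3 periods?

1407

Period 1.
Births: 5200 * 0.301 = 1565
15–29: 20400 * 0.95 = 19380
30–44: 5100 * 0.946 = 4825
45+: 5200 * 0.927 + 10100 * 0.572 = 4820 + 5777 = 10597
End of period: [1565, 19380, 4825, 10597]
Period 2.
Births: 4825 * 0.301 = 1452
15–29: 1565 * 0.95 = 1487
30–44: 19380 * 0.946 = 18333
45+: 4825 * 0.927 + 10597 * 0.572 = 4473 + 6061 = 10534
End of period: [1452, 1487, 18333, 10534]
Period 3.
Births: 18333 * 0.301 = 5518
15–29: 1452 * 0.95 = 1379
30–44: 1487 * 0.946 = 1407
45+: 18333 * 0.927 + 10534 * 0.572 = 16995 + 6025 = 23020
End of period: [5518, 1379, 1407, 23020]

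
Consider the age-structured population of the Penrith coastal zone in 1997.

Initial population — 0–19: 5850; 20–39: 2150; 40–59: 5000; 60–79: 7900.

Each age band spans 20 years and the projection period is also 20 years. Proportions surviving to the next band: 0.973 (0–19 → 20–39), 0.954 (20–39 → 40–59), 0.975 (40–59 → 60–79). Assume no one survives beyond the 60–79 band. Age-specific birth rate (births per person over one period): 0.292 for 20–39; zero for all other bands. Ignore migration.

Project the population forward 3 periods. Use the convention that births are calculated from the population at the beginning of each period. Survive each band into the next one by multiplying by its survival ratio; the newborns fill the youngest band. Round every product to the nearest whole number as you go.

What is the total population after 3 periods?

Call the bands 1 to 4, youngest first.
— Period 1 —
Births: 2150 * 0.292 = 628
Band 2: 5850 * 0.973 = 5692
Band 3: 2150 * 0.954 = 2051
Band 4: 5000 * 0.975 = 4875
End of period: [628, 5692, 2051, 4875]
— Period 2 —
Births: 5692 * 0.292 = 1662
Band 2: 628 * 0.973 = 611
Band 3: 5692 * 0.954 = 5430
Band 4: 2051 * 0.975 = 2000
End of period: [1662, 611, 5430, 2000]
— Period 3 —
Births: 611 * 0.292 = 178
Band 2: 1662 * 0.973 = 1617
Band 3: 611 * 0.954 = 583
Band 4: 5430 * 0.975 = 5294
End of period: [178, 1617, 583, 5294]
Total after period 3: 178 + 1617 + 583 + 5294 = 7672

7672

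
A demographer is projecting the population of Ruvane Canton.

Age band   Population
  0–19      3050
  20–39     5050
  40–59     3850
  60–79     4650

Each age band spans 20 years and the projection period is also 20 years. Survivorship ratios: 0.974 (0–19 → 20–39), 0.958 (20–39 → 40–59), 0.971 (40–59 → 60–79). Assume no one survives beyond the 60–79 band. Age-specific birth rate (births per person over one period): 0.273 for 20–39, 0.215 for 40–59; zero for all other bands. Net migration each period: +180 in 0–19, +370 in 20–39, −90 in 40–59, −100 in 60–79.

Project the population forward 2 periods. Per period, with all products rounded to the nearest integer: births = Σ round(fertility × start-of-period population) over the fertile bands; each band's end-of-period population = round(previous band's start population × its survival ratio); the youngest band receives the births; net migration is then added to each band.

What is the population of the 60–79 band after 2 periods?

Call the groups 1 to 4, youngest first.
[period 1]
Births: 5050 * 0.273 = 1379  |  3850 * 0.215 = 828 → 2207
Group 2: 3050 * 0.974 = 2971
Group 3: 5050 * 0.958 = 4838
Group 4: 3850 * 0.971 = 3738
Net migration: Group 1 + 180 → 2387; Group 2 + 370 → 3341; Group 3 − 90 → 4748; Group 4 − 100 → 3638
Giving 2387 / 3341 / 4748 / 3638.
[period 2]
Births: 3341 * 0.273 = 912  |  4748 * 0.215 = 1021 → 1933
Group 2: 2387 * 0.974 = 2325
Group 3: 3341 * 0.958 = 3201
Group 4: 4748 * 0.971 = 4610
Net migration: Group 1 + 180 → 2113; Group 2 + 370 → 2695; Group 3 − 90 → 3111; Group 4 − 100 → 4510
Giving 2113 / 2695 / 3111 / 4510.

4510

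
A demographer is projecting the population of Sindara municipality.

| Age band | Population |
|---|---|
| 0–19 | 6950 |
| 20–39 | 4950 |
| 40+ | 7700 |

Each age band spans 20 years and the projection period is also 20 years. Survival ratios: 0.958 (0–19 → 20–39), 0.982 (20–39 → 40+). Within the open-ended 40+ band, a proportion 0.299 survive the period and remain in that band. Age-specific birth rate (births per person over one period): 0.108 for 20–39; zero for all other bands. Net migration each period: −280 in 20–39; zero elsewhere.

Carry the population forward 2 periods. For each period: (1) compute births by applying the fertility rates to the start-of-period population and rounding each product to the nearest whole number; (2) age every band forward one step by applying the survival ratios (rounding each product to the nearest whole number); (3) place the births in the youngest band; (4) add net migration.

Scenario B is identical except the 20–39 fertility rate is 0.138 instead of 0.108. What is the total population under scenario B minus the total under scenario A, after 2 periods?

332

Period 1:
Births: 4950 × 0.108 = 535
20–39: 6950 × 0.958 = 6658
40+: 4950 × 0.982 + 7700 × 0.299 = 4861 + 2302 = 7163
Net migration: 20–39 − 280 → 6378
Giving 535 / 6378 / 7163.
Period 2:
Births: 6378 × 0.108 = 689
20–39: 535 × 0.958 = 513
40+: 6378 × 0.982 + 7163 × 0.299 = 6263 + 2142 = 8405
Net migration: 20–39 − 280 → 233
Giving 689 / 233 / 8405.
Scenario A total after 2 periods: 9327
Scenario B projection —
Period 1:
Births: 4950 × 0.138 = 683
20–39: 6950 × 0.958 = 6658
40+: 4950 × 0.982 + 7700 × 0.299 = 4861 + 2302 = 7163
Net migration: 20–39 − 280 → 6378
Giving 683 / 6378 / 7163.
Period 2:
Births: 6378 × 0.138 = 880
20–39: 683 × 0.958 = 654
40+: 6378 × 0.982 + 7163 × 0.299 = 6263 + 2142 = 8405
Net migration: 20–39 − 280 → 374
Giving 880 / 374 / 8405.
Scenario B total after 2 periods: 9659
Difference B − A = 9659 − 9327 = 332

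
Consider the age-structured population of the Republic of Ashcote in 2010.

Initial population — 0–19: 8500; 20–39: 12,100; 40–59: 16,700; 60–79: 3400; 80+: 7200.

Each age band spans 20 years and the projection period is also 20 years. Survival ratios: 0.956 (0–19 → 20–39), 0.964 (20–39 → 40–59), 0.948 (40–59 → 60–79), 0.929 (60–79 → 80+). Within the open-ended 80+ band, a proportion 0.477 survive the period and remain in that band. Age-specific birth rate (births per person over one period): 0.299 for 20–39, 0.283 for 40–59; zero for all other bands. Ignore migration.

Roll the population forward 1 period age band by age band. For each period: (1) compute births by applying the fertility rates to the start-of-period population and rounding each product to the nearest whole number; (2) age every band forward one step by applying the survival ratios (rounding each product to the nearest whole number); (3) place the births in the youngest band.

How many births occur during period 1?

Numbering the groups 1..5 from youngest to oldest:
— Period 1 —
Births: 12100 × 0.299 = 3618 ; 16700 × 0.283 = 4726 ⇒ total 8344
Group 2: 8500 × 0.956 = 8126
Group 3: 12100 × 0.964 = 11664
Group 4: 16700 × 0.948 = 15832
Group 5: 3400 × 0.929 + 7200 × 0.477 = 3159 + 3434 = 6593
→ [8344, 8126, 11664, 15832, 6593]

8344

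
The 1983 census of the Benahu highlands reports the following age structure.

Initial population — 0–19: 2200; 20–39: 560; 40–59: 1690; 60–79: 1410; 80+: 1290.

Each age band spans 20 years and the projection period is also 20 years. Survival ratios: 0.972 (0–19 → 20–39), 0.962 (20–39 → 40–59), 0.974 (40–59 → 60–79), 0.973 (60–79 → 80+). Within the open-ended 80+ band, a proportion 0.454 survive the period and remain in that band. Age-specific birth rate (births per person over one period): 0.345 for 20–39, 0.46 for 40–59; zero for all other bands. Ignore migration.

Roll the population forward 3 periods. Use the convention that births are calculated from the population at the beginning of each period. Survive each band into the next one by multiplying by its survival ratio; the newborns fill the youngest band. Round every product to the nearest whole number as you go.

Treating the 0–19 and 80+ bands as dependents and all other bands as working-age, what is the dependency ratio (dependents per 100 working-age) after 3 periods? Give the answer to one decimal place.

Period 1:
Births: 560 × 0.345 = 193  |  1690 × 0.46 = 777 ⇒ total 970
20–39: 2200 × 0.972 = 2138
40–59: 560 × 0.962 = 539
60–79: 1690 × 0.974 = 1646
80+: 1410 × 0.973 + 1290 × 0.454 = 1372 + 586 = 1958
End of period: [970, 2138, 539, 1646, 1958]
Period 2:
Births: 2138 × 0.345 = 738  |  539 × 0.46 = 248 ⇒ total 986
20–39: 970 × 0.972 = 943
40–59: 2138 × 0.962 = 2057
60–79: 539 × 0.974 = 525
80+: 1646 × 0.973 + 1958 × 0.454 = 1602 + 889 = 2491
End of period: [986, 943, 2057, 525, 2491]
Period 3:
Births: 943 × 0.345 = 325  |  2057 × 0.46 = 946 ⇒ total 1271
20–39: 986 × 0.972 = 958
40–59: 943 × 0.962 = 907
60–79: 2057 × 0.974 = 2004
80+: 525 × 0.973 + 2491 × 0.454 = 511 + 1131 = 1642
End of period: [1271, 958, 907, 2004, 1642]
Dependents (band 0–19 + band 80+) = 1271 + 1642 = 2913; working-age = 3869; ratio = 2913/3869 × 100 = 75.3

75.3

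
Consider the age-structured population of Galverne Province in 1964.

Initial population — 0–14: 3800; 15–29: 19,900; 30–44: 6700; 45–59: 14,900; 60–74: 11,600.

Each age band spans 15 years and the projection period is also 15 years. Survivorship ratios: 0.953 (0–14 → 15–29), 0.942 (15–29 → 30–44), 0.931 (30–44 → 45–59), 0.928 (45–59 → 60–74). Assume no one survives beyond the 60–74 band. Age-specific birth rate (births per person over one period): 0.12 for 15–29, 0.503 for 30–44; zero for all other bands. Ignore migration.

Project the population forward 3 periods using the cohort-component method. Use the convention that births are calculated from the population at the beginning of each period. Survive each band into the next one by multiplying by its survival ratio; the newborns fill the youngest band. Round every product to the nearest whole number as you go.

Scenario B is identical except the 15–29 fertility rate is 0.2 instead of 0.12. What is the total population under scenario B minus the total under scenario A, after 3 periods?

[period 1]
Births: 19900 × 0.12 = 2388 ; 6700 × 0.503 = 3370 → total 5758
15–29: 3800 × 0.953 = 3621
30–44: 19900 × 0.942 = 18746
45–59: 6700 × 0.931 = 6238
60–74: 14900 × 0.928 = 13827
Giving 5758 / 3621 / 18746 / 6238 / 13827.
[period 2]
Births: 3621 × 0.12 = 435 ; 18746 × 0.503 = 9429 → total 9864
15–29: 5758 × 0.953 = 5487
30–44: 3621 × 0.942 = 3411
45–59: 18746 × 0.931 = 17453
60–74: 6238 × 0.928 = 5789
Giving 9864 / 5487 / 3411 / 17453 / 5789.
[period 3]
Births: 5487 × 0.12 = 658 ; 3411 × 0.503 = 1716 → total 2374
15–29: 9864 × 0.953 = 9400
30–44: 5487 × 0.942 = 5169
45–59: 3411 × 0.931 = 3176
60–74: 17453 × 0.928 = 16196
Giving 2374 / 9400 / 5169 / 3176 / 16196.
Scenario A total after 3 periods: 36315
Scenario B projection —
[period 1]
Births: 19900 × 0.2 = 3980 ; 6700 × 0.503 = 3370 → total 7350
15–29: 3800 × 0.953 = 3621
30–44: 19900 × 0.942 = 18746
45–59: 6700 × 0.931 = 6238
60–74: 14900 × 0.928 = 13827
Giving 7350 / 3621 / 18746 / 6238 / 13827.
[period 2]
Births: 3621 × 0.2 = 724 ; 18746 × 0.503 = 9429 → total 10153
15–29: 7350 × 0.953 = 7005
30–44: 3621 × 0.942 = 3411
45–59: 18746 × 0.931 = 17453
60–74: 6238 × 0.928 = 5789
Giving 10153 / 7005 / 3411 / 17453 / 5789.
[period 3]
Births: 7005 × 0.2 = 1401 ; 3411 × 0.503 = 1716 → total 3117
15–29: 10153 × 0.953 = 9676
30–44: 7005 × 0.942 = 6599
45–59: 3411 × 0.931 = 3176
60–74: 17453 × 0.928 = 16196
Giving 3117 / 9676 / 6599 / 3176 / 16196.
Scenario B total after 3 periods: 38764
Difference B − A = 38764 − 36315 = 2449

2449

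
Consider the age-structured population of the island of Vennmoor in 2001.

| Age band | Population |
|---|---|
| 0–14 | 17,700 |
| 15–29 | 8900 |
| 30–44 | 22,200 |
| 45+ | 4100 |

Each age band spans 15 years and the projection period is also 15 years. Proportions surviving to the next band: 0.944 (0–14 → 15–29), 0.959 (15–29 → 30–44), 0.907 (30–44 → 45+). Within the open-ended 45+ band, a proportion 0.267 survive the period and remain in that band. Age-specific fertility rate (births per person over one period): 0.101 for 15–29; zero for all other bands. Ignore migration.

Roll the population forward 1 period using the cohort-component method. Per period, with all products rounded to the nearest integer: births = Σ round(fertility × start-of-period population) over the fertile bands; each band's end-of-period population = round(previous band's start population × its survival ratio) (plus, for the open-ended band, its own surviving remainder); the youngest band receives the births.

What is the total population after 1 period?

Call the bands 1 to 4, youngest first.
Period 1:
Births: 8900 * 0.101 = 899
Band 2: 17700 * 0.944 = 16709
Band 3: 8900 * 0.959 = 8535
Band 4: 22200 * 0.907 + 4100 * 0.267 = 20135 + 1095 = 21230
Giving 899 / 16709 / 8535 / 21230.
Total after period 1: 899 + 16709 + 8535 + 21230 = 47373

47373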